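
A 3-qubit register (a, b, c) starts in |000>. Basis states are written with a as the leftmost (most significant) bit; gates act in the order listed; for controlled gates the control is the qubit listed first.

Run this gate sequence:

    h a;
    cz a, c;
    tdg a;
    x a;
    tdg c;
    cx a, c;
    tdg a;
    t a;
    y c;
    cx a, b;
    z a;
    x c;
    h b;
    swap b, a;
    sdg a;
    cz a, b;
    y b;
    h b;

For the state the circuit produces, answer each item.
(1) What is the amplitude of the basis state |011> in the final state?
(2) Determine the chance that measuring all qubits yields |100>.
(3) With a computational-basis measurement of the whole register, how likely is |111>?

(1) The final state's coefficient on |011> equals sqrt(2)/4.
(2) The probability of measuring |100> is 1/8.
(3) Outcome |111> occurs with probability 1/8.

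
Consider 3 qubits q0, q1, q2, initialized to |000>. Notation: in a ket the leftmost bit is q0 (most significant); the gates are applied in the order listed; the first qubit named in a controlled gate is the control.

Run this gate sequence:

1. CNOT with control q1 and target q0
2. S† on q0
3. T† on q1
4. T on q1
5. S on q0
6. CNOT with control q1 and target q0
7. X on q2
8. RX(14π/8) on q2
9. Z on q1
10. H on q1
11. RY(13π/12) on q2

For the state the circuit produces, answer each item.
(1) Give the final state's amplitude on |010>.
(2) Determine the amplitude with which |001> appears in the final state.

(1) |010> carries amplitude (1 - I)*(sqrt(6) + I + sqrt(3)*I)/8 in the final state.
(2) The final state's coefficient on |001> equals (1 - I)*(sqrt(2) - sqrt(3)*I + I)/8.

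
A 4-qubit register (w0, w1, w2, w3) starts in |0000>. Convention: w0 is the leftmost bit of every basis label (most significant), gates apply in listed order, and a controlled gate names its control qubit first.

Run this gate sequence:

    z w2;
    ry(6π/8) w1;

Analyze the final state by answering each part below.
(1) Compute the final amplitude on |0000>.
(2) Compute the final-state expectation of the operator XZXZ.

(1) |0000> carries amplitude sqrt(2 - sqrt(2))/2 in the final state.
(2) The observable XZXZ averages to 0.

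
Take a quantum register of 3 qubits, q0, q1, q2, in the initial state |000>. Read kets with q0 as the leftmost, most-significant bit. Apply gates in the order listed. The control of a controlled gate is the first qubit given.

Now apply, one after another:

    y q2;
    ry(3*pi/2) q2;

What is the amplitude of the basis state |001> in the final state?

|001> carries amplitude -sqrt(2)*I/2 in the final state.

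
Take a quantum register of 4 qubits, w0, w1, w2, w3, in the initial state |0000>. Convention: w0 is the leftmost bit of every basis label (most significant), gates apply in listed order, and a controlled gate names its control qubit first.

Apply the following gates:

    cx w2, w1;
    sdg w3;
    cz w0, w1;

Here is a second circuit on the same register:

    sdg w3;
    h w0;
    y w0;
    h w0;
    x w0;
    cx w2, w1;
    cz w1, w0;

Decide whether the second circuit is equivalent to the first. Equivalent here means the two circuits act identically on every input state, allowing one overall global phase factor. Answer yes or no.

No: there is an input state on which the two circuits produce genuinely different outputs (not merely differing by a phase).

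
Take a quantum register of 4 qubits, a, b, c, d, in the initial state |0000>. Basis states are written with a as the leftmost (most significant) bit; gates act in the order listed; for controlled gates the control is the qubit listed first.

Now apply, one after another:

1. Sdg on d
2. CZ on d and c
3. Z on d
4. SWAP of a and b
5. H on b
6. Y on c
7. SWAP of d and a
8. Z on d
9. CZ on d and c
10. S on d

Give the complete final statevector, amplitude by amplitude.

After the circuit, the state carries amplitude sqrt(2)*I/2 on |0010>, sqrt(2)*I/2 on |0110>, and 0 on every other basis state.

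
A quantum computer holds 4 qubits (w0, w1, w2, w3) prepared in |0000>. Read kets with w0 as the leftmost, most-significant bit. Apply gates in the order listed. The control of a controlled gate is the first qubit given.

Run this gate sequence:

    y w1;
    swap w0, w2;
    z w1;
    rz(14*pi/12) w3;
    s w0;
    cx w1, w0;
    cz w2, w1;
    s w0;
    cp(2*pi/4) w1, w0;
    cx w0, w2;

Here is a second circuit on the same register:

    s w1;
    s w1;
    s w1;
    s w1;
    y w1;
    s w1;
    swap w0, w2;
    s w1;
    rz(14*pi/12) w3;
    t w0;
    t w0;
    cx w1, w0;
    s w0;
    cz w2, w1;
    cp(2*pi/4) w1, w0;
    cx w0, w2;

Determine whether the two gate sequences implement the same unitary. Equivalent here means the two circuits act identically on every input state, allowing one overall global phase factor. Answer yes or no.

Yes, they are equivalent — the unitaries differ by at most a global phase.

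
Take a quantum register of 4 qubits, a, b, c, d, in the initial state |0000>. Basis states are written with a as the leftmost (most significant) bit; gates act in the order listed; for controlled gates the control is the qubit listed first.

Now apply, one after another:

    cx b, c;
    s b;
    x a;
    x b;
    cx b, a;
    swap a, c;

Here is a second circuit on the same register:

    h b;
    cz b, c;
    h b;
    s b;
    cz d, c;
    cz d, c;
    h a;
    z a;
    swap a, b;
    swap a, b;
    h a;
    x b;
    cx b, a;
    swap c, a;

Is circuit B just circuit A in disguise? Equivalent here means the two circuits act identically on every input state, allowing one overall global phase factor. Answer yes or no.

No: there is an input state on which the two circuits produce genuinely different outputs (not merely differing by a phase).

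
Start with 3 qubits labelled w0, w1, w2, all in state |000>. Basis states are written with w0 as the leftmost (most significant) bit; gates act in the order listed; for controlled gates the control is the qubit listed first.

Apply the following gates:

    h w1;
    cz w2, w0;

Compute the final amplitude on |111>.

The amplitude on |111> is 0.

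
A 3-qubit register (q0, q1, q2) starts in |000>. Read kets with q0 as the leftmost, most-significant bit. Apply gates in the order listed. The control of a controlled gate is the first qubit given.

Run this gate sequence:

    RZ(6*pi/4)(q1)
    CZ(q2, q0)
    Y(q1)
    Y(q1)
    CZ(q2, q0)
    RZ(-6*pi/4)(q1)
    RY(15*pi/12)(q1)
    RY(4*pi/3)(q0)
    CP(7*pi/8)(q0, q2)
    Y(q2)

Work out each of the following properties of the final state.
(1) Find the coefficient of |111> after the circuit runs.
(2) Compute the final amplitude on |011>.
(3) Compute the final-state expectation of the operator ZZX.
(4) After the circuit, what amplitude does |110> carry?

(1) The amplitude on |111> is I*sqrt(3*sqrt(2) + 6)/4. Key observation: gates 1-6 undo each other exactly, leaving only the rest of the circuit to track.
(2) The amplitude on |011> is -I*sqrt(sqrt(2) + 2)/4.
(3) The expectation value of ZZX is 0.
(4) The amplitude on |110> is 0.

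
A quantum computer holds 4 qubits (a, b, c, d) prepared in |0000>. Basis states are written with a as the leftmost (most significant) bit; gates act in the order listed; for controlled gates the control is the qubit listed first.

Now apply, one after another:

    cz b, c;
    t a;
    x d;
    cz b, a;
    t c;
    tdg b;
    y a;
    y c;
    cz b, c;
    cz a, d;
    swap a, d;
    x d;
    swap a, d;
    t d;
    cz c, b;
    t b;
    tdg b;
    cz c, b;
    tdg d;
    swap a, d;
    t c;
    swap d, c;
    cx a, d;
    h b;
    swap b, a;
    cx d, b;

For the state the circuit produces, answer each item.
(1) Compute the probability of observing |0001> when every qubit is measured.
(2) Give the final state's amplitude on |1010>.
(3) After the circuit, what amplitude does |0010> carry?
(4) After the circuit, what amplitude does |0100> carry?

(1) Outcome |0001> occurs with probability 0. Key observation: gates 13-20 undo each other exactly, leaving only the rest of the circuit to track.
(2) |1010> carries amplitude 0 in the final state.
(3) The amplitude on |0010> is 0.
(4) The final state's coefficient on |0100> equals sqrt(2)*exp(I*pi/4)/2.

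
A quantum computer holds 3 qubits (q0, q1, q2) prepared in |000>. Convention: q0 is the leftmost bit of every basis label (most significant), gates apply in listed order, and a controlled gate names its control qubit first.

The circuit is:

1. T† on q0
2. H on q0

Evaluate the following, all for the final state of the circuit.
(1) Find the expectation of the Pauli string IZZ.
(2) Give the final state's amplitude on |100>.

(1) The observable IZZ averages to 1.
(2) The amplitude on |100> is sqrt(2)/2.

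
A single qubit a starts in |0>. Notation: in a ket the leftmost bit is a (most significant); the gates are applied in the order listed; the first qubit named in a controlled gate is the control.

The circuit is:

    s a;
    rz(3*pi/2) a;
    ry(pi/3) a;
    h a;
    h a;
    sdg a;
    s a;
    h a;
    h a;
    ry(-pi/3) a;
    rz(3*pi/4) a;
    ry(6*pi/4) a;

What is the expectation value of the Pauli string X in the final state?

The observable X averages to -1. Key observation: steps 3-10 multiply out to the identity, so the circuit reduces to the remaining gates.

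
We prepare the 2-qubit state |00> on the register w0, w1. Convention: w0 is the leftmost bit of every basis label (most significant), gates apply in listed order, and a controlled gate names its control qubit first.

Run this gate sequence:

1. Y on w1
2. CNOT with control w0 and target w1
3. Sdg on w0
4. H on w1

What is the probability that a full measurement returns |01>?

Outcome |01> occurs with probability 1/2.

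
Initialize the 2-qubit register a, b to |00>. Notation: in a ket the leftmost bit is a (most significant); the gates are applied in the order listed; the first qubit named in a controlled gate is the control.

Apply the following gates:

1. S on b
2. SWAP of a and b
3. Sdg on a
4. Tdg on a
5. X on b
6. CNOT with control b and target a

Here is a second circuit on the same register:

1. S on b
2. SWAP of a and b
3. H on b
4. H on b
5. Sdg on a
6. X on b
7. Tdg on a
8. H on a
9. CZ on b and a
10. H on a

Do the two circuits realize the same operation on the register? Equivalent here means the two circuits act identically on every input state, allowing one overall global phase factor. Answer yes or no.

Yes, they are equivalent — the unitaries differ by at most a global phase.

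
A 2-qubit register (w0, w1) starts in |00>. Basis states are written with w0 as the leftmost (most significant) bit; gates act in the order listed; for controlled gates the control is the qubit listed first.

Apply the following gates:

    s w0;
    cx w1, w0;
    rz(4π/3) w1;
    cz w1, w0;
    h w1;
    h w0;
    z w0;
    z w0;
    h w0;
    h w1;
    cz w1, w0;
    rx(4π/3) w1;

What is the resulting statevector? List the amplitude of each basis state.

After the circuit, the state carries amplitude exp(I*pi/3)/2 on |00>, sqrt(3)*exp(5*I*pi/6)/2 on |01>, 0 on |10>, 0 on |11>. Key observation: gates 4-11 undo each other exactly, leaving only the rest of the circuit to track.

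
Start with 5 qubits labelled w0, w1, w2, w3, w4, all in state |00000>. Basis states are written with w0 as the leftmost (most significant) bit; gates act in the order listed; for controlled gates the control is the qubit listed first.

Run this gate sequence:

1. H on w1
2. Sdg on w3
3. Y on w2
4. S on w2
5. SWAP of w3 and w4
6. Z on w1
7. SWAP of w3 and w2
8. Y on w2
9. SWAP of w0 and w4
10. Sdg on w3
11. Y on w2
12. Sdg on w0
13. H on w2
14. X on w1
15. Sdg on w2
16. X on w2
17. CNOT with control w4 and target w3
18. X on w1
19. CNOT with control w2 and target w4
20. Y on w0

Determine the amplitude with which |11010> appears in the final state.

|11010> carries amplitude -I/2 in the final state.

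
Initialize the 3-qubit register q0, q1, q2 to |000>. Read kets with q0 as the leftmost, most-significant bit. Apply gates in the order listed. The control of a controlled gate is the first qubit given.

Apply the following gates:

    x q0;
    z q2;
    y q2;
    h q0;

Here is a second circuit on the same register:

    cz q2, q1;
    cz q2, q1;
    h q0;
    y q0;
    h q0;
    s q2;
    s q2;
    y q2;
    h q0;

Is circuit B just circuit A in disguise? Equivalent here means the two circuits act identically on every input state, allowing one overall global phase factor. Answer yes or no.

No, they are not equivalent — no single phase factor reconciles the two unitaries.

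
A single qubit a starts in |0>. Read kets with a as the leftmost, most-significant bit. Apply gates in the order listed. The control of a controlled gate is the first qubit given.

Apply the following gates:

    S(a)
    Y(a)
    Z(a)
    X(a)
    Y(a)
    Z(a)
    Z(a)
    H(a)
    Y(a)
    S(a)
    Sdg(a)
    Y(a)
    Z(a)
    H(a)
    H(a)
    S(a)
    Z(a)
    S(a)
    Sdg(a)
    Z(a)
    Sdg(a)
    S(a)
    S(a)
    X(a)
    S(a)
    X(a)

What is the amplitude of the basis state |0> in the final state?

|0> carries amplitude sqrt(2)*I/2 in the final state.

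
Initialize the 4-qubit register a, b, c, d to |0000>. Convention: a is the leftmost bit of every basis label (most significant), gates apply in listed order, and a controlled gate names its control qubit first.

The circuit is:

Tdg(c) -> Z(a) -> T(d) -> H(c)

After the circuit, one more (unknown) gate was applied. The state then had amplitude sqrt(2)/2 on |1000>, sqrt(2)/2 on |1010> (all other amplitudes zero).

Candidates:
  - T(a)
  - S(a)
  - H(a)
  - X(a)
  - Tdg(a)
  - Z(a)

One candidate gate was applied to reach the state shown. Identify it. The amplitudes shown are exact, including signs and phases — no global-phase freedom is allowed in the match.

It was X(a) that produced the state shown.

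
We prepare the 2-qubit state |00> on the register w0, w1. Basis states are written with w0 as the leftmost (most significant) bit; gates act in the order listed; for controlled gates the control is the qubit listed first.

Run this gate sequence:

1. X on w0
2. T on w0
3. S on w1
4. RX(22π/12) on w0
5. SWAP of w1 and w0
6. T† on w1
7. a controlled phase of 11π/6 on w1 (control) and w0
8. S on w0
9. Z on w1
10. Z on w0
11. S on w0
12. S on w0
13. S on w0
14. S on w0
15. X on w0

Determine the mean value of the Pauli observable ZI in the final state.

The expectation value of ZI is -1. Key observation: gates 11-14 undo each other exactly, leaving only the rest of the circuit to track.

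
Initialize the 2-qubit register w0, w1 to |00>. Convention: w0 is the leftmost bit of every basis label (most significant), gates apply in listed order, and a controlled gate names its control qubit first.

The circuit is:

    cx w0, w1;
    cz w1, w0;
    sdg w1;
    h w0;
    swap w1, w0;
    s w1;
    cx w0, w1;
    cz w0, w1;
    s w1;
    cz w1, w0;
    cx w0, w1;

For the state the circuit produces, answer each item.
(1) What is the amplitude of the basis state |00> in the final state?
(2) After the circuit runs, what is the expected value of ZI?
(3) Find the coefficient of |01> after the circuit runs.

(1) The final state's coefficient on |00> equals sqrt(2)/2.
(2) In the final state, ZI has expectation 1.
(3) The amplitude on |01> is -sqrt(2)/2.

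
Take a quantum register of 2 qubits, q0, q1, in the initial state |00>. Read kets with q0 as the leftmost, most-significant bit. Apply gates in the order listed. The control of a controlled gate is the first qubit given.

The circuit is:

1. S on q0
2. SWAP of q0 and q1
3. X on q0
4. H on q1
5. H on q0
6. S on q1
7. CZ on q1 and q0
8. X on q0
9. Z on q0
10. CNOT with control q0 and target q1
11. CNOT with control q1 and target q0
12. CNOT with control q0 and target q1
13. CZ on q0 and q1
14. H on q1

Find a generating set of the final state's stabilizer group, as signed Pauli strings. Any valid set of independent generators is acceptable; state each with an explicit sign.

The final state is stabilized by the group generated by -YI, +IZ; other independent generating sets are equally valid.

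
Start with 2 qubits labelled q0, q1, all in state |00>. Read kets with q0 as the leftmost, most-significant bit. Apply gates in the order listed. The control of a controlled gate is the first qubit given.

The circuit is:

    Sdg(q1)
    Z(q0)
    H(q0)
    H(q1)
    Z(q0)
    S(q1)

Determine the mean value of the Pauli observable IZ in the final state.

In the final state, IZ has expectation 0.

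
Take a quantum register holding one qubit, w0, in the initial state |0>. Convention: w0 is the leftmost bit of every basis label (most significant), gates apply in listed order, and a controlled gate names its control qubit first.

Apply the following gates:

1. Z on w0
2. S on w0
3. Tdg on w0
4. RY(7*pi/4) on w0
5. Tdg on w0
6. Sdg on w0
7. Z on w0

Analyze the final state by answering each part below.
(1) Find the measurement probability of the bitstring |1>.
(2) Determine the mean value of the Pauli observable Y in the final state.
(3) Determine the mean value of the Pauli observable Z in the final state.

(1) The probability of measuring |1> is 1/2 - sqrt(2)/4.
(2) In the final state, Y has expectation -1/2.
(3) The observable Z averages to sqrt(2)/2.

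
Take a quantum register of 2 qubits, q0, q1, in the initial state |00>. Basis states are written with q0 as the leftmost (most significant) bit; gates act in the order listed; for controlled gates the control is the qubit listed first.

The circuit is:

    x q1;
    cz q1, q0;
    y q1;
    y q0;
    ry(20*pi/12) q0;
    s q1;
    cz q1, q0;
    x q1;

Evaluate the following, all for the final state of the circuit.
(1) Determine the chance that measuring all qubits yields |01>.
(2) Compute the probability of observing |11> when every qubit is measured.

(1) The probability of measuring |01> is 1/4.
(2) A full measurement returns |11> with probability 3/4.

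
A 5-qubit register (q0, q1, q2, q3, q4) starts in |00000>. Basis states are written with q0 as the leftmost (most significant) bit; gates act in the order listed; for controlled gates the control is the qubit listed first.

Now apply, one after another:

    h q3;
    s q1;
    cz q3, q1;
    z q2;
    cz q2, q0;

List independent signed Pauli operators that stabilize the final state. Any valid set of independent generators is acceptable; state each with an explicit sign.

The final state is stabilized by the group generated by +IIIXI, +ZIIII, +IZIII, +IIZII, +IIIIZ; other independent generating sets are equally valid.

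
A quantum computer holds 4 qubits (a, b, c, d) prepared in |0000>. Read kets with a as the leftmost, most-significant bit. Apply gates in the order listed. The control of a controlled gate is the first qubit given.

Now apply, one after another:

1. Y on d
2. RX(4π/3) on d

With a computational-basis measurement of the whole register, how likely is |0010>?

Outcome |0010> occurs with probability 0.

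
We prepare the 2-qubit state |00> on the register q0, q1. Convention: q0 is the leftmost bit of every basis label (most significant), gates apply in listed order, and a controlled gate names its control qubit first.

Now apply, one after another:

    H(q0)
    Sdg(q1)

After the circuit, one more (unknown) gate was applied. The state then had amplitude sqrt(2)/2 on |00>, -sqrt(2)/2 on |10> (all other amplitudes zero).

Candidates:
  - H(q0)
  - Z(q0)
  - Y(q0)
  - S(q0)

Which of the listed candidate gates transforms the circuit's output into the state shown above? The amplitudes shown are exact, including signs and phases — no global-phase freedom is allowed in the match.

The unique candidate consistent with the amplitudes is Z(q0).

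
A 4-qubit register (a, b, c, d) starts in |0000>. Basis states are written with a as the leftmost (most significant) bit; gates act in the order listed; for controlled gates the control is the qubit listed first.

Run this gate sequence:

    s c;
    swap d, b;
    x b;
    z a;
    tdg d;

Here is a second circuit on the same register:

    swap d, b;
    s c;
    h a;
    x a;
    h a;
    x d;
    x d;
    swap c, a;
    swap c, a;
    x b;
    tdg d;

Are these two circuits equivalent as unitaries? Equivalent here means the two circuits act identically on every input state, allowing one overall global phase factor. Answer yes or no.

Yes, they are equivalent — the unitaries differ by at most a global phase.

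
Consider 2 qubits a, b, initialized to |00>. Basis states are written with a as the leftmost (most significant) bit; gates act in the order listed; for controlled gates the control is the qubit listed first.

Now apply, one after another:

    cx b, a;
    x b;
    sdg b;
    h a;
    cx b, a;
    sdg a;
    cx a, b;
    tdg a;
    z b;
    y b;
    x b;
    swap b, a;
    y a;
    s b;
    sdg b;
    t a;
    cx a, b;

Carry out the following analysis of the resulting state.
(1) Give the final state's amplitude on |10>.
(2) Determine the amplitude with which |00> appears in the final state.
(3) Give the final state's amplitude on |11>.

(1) The amplitude on |10> is sqrt(2)/2.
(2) The amplitude on |00> is -sqrt(2)*I/2.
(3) The amplitude on |11> is 0.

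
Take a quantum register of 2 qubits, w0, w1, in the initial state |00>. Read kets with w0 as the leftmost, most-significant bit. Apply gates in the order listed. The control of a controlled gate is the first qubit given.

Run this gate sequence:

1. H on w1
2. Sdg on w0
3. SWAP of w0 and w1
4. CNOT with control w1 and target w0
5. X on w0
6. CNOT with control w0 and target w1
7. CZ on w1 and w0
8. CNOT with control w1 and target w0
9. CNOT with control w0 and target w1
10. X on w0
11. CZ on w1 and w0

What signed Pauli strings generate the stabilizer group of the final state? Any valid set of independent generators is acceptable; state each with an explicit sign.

The stabilizer group can be generated by +IX, -ZI, among other valid generating sets.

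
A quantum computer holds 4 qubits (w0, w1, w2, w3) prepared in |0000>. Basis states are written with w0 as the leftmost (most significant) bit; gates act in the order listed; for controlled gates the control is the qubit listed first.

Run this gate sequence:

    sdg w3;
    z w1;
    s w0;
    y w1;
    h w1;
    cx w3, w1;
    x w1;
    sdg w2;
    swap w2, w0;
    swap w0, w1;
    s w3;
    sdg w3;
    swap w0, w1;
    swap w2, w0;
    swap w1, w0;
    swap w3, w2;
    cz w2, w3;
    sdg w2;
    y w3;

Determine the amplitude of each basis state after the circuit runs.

After the circuit, the state carries amplitude sqrt(2)/2 on |0001>, -sqrt(2)/2 on |1001>, and 0 on every other basis state. Key observation: steps 9-14 multiply out to the identity, so the circuit reduces to the remaining gates.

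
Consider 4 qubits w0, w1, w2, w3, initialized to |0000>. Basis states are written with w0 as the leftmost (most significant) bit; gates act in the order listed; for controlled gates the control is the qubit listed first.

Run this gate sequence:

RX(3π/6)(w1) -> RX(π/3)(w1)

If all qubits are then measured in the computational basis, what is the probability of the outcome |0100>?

The probability of measuring |0100> is sqrt(3)/4 + 1/2.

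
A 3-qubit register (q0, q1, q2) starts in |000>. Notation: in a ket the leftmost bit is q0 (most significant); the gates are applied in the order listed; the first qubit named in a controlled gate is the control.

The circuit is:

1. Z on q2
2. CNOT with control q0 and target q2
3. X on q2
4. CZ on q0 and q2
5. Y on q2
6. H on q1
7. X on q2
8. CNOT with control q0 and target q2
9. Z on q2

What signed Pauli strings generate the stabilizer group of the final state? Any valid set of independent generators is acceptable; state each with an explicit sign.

The stabilizer group can be generated by +IXI, +ZII, -IIZ, among other valid generating sets.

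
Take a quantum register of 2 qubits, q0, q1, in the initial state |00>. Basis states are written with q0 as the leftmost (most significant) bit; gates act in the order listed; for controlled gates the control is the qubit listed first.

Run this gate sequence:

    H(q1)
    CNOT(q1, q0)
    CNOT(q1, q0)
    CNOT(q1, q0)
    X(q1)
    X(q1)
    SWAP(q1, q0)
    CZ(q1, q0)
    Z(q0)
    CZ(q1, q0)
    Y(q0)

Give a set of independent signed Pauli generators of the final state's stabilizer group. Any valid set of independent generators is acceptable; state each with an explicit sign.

The final state is stabilized by the group generated by +XX, -ZZ; other independent generating sets are equally valid. Key observation: gates 3-4 undo each other exactly, leaving only the rest of the circuit to track.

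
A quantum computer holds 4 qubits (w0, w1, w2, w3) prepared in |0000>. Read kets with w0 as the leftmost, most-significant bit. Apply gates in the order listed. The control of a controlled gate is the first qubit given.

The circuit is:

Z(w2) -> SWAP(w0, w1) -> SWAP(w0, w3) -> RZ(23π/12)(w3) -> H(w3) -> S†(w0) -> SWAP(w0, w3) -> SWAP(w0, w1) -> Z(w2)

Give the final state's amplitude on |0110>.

The amplitude on |0110> is 0.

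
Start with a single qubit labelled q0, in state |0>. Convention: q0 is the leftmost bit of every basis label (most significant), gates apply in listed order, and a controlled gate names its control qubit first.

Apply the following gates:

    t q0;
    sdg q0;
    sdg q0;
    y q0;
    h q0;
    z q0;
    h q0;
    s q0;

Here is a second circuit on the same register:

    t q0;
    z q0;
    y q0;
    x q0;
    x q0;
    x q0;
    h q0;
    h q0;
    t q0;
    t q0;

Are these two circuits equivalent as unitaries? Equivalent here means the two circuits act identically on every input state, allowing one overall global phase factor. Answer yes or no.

Yes, they are equivalent — the unitaries differ by at most a global phase.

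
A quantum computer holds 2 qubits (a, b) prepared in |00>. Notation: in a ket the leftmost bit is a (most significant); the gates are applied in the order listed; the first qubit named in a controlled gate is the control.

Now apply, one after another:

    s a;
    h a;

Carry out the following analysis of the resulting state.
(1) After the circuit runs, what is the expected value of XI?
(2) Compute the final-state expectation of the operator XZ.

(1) The observable XI averages to 1.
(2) The observable XZ averages to 1.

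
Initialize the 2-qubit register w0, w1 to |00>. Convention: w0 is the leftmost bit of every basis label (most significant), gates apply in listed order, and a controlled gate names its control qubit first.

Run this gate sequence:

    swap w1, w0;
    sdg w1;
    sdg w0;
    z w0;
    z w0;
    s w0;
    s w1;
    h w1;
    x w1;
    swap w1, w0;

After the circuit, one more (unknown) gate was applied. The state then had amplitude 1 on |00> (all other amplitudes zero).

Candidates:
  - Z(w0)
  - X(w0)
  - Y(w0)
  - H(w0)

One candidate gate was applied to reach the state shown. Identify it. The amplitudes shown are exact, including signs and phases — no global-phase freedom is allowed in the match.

It was H(w0) that produced the state shown. Key observation: steps 2-7 multiply out to the identity, so the circuit reduces to the remaining gates.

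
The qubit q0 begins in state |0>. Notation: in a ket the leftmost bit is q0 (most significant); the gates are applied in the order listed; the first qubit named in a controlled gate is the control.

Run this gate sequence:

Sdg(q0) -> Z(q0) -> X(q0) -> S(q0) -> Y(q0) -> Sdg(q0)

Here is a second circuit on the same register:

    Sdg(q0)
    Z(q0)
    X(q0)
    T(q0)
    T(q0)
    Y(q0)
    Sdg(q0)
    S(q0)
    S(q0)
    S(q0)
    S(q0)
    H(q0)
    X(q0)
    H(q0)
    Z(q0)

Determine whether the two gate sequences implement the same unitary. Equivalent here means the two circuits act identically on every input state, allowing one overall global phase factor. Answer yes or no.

Yes — the two circuits implement the same unitary up to a global phase.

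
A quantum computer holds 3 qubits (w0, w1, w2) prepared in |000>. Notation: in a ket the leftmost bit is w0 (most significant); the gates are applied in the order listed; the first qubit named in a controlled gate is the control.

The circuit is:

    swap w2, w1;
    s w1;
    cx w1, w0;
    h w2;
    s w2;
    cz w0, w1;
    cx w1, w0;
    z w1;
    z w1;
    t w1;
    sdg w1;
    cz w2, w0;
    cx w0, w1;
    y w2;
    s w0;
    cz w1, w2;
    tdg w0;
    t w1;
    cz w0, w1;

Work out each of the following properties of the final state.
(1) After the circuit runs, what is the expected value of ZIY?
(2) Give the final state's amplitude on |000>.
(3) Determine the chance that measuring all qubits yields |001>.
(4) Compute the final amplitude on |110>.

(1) The expectation value of ZIY is 1.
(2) |000> carries amplitude sqrt(2)/2 in the final state.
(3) The probability of measuring |001> is 1/2.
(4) The amplitude on |110> is 0.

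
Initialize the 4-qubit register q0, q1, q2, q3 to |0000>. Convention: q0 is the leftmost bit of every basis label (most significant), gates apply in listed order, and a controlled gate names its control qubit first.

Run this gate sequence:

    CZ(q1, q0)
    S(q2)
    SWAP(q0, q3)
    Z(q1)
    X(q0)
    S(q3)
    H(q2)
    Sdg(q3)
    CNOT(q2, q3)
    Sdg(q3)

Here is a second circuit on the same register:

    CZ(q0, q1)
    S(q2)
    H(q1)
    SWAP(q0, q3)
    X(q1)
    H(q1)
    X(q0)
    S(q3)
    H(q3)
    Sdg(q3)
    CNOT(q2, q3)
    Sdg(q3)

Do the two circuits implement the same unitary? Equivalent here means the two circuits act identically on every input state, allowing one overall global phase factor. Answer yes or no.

No — the two circuits implement different unitaries, even allowing a global phase.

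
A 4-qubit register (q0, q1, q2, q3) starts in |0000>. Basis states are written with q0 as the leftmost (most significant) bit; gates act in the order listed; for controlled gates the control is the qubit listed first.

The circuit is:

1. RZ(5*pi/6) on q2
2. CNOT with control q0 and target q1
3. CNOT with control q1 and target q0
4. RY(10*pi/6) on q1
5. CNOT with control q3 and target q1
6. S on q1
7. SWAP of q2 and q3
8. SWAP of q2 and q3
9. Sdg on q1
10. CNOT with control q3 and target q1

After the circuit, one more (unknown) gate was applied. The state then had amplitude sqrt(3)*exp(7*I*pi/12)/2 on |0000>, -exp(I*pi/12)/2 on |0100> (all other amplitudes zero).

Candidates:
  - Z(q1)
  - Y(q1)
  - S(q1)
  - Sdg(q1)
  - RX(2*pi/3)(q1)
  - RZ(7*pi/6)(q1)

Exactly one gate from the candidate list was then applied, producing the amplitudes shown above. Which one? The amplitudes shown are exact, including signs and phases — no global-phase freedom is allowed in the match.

The applied gate was Sdg(q1). Key observation: the block from step 5 through step 10 cancels to the identity and can be dropped.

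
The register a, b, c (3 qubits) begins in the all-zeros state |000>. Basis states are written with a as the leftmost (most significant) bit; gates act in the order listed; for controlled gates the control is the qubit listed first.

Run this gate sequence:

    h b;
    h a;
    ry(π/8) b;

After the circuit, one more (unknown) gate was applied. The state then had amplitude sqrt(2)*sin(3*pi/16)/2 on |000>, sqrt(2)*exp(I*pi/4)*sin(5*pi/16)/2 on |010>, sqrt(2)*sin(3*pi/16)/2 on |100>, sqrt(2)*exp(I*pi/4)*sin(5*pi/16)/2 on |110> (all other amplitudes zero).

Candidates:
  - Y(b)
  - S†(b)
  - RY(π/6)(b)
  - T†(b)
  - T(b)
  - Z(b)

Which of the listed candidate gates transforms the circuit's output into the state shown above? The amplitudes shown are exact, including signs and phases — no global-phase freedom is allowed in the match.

The unique candidate consistent with the amplitudes is T(b).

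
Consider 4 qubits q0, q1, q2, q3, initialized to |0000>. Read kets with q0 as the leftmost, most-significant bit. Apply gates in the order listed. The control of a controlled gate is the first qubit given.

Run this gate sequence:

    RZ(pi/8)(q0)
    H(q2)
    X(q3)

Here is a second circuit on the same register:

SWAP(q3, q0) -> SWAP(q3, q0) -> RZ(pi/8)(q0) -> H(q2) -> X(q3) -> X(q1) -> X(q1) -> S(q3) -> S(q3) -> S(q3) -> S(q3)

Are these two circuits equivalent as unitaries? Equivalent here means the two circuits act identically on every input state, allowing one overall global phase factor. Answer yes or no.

Yes: on every input state the two circuits agree up to one overall phase factor.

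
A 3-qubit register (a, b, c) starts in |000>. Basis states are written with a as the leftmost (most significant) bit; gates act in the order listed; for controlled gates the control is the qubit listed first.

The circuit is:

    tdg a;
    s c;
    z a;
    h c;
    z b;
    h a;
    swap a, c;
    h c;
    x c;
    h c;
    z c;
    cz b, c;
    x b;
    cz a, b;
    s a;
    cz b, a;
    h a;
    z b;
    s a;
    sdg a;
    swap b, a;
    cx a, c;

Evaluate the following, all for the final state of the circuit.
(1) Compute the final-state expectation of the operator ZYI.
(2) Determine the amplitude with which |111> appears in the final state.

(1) The expectation value of ZYI is 1. Key observation: steps 8-11 multiply out to the identity, so the circuit reduces to the remaining gates.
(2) |111> carries amplitude sqrt(2)*(-1 + I)/4 in the final state.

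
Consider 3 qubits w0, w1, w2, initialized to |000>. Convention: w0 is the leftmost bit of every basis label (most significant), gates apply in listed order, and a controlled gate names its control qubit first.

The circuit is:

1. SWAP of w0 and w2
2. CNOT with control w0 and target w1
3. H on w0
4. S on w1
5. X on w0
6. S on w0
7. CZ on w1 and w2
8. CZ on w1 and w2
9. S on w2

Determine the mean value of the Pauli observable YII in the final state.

In the final state, YII has expectation 1.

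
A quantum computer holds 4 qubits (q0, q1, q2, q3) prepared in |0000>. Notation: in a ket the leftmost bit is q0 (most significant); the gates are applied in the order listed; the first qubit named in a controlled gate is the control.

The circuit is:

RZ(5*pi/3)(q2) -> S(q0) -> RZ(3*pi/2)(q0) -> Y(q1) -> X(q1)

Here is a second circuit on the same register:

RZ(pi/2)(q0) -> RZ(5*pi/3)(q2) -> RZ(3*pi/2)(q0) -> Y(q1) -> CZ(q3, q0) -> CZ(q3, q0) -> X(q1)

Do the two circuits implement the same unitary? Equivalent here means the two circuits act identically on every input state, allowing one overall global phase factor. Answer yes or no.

Yes: on every input state the two circuits agree up to one overall phase factor.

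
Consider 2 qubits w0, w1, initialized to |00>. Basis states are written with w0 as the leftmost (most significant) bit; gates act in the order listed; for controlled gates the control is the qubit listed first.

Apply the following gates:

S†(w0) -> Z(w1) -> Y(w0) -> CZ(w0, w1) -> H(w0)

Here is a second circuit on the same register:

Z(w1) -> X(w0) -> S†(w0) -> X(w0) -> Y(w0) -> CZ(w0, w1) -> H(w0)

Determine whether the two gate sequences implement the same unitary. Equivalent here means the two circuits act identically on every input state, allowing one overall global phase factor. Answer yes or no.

No, they are not equivalent — no single phase factor reconciles the two unitaries.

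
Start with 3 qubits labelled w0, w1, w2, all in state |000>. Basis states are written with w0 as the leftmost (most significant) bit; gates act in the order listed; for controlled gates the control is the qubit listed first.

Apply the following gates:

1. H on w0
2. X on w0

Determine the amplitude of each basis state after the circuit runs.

The final amplitudes are sqrt(2)/2 on |000>, sqrt(2)/2 on |100>, and 0 on every other basis state.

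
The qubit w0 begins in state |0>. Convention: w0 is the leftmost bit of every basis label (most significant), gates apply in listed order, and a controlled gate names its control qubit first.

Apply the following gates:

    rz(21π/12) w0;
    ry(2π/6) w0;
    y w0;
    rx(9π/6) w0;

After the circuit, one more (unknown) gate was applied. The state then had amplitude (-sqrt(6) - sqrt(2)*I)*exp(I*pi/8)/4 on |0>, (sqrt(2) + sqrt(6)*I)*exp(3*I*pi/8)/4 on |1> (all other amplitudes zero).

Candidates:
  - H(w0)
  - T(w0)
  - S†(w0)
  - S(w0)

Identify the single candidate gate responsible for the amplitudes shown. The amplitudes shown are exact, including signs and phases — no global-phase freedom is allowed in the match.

The unique candidate consistent with the amplitudes is T(w0).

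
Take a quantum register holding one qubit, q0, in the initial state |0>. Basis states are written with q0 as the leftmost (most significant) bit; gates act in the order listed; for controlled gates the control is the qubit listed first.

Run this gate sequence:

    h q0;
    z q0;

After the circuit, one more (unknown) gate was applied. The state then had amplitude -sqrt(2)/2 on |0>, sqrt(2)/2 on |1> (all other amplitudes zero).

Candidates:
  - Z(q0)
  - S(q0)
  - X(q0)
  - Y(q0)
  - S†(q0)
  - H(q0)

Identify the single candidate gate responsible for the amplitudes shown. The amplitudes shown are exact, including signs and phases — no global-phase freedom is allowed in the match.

The applied gate was X(q0).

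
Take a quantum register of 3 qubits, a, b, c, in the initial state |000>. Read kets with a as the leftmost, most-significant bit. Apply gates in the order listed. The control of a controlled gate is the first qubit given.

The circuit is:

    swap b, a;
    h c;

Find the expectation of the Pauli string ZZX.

The observable ZZX averages to 1.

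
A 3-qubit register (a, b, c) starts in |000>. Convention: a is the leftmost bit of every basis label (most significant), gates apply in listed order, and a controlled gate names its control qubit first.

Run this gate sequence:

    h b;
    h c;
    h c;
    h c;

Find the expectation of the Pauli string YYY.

The expectation value of YYY is 0. Key observation: the block from step 3 through step 4 cancels to the identity and can be dropped.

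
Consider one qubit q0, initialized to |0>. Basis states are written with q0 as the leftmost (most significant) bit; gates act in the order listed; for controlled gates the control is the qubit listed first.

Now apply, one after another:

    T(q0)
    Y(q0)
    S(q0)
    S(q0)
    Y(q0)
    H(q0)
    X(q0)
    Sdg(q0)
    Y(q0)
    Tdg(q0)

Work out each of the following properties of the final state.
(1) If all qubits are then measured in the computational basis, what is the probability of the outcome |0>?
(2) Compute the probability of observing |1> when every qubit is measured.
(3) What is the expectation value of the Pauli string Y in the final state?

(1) A full measurement returns |0> with probability 1/2.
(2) The probability of measuring |1> is 1/2.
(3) The expectation value of Y is -sqrt(2)/2.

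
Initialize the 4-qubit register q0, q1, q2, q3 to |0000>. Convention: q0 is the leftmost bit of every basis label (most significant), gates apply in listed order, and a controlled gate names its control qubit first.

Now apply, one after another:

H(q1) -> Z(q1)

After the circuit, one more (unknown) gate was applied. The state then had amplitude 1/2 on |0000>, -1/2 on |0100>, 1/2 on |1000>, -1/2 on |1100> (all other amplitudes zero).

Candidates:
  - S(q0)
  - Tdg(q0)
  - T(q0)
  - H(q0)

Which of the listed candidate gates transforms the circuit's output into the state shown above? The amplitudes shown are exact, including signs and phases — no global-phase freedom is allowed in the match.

The unique candidate consistent with the amplitudes is H(q0).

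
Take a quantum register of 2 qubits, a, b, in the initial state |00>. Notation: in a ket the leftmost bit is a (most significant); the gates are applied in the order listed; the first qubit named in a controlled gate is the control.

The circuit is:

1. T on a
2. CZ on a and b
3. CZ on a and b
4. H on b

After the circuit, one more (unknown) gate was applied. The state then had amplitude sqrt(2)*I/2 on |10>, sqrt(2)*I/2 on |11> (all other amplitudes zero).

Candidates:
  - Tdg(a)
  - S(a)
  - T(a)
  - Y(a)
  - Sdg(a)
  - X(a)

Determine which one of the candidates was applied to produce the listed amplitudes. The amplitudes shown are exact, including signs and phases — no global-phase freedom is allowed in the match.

It was Y(a) that produced the state shown.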